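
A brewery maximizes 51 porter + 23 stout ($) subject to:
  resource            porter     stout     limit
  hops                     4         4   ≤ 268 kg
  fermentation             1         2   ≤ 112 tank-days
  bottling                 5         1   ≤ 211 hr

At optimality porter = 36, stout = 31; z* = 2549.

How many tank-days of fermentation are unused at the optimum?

14

fermentation used = 1·36 + 2·31 = 98; slack = 112 − 98 = 14.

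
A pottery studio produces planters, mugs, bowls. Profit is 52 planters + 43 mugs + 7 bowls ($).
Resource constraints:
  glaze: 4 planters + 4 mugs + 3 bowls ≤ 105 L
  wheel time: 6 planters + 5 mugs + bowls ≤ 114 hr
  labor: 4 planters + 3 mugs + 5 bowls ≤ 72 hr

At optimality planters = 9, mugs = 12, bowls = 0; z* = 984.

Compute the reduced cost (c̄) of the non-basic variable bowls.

Binding: wheel time and labor. Non-binding: glaze (21 unused).
Slack constraints have shadow price 0 (complementary slackness).
Dual feasibility on the basic columns requires 6·y_wheel time + 4·y_labor = 52, 5·y_wheel time + 3·y_labor = 43.
Solving: y_wheel time = 8, y_labor = 1.
Reduced cost of bowls: c₃ − yᵀa₃ = 7 − (8·1 + 1·5) = 7 − 13 = -6.

-6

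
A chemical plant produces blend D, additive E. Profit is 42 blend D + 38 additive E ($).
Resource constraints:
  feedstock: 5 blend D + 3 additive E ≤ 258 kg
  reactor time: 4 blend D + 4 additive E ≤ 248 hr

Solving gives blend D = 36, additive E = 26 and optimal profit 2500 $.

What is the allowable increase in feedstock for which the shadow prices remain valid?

52

Binding constraints: feedstock, reactor time. The basis is B = [[5,3],[4,4]] with det 8.
Per unit increase in feedstock, x* moves by d = (0.5, -0.5).
The basis stays optimal until additive E reaches 0; allowable increase = 52 kg.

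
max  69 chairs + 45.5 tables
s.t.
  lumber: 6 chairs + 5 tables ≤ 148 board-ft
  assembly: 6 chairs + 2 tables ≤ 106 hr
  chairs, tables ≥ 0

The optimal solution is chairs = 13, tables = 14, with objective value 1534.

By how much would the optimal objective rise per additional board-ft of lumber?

7.5

Both lumber and assembly are binding at x*.
From A_Bᵀ y = c: 6·y_lumber + 6·y_assembly = 69; 5·y_lumber + 2·y_assembly = 45.5.
This yields shadow prices y_lumber = 7.5, y_assembly = 4.
Shadow price of lumber = 7.5.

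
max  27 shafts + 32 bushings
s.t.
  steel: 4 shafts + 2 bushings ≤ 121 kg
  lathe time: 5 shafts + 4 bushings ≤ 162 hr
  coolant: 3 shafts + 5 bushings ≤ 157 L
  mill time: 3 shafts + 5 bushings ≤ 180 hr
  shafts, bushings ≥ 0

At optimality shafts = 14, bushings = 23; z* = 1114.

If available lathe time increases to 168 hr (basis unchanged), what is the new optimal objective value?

At the optimum: steel uses 102 of 121 (slack = 19); lathe time uses 162 of 162 (binding); coolant uses 157 of 157 (binding); mill time uses 157 of 180 (slack = 23).
Since steel, mill time are not tight, their duals are 0.
Dual feasibility on the basic columns requires 5·y_lathe time + 3·y_coolant = 27, 4·y_lathe time + 5·y_coolant = 32.
→ y_lathe time = 3 and y_coolant = 4.
Δz = y_lathe time·Δb = 3 × (6) = 18, so new z* = 1114 + 18 = 1132.

1132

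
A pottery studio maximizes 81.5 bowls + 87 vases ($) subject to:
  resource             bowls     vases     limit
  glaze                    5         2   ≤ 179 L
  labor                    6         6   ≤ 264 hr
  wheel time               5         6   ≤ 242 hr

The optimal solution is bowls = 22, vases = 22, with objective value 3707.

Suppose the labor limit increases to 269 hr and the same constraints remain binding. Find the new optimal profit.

3752

At the optimum: glaze uses 154 of 179 (slack = 25); labor uses 264 of 264 (binding); wheel time uses 242 of 242 (binding).
Slack constraints have shadow price 0 (complementary slackness).
From A_Bᵀ y = c: 6·y_labor + 5·y_wheel time = 81.5; 6·y_labor + 6·y_wheel time = 87.
Solving: y_labor = 9, y_wheel time = 5.5.
Δz = y_labor·Δb = 9 × (5) = 45, so new z* = 3707 + 45 = 3752.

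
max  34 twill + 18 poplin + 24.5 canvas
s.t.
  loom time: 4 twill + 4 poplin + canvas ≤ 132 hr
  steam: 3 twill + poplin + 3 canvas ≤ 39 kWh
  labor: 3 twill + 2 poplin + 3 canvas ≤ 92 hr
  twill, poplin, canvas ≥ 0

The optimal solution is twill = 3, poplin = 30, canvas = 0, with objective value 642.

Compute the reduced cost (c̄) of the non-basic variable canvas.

-2

Binding: loom time and steam. Non-binding: labor (23 unused).
Since labor is not tight, its dual is 0.
The binding rows give the dual system: 4·y_loom time + 3·y_steam = 34 and 4·y_loom time + 1·y_steam = 18.
Solving: y_loom time = 2.5, y_steam = 8.
Reduced cost of canvas: c₃ − yᵀa₃ = 24.5 − (2.5·1 + 8·3) = 24.5 − 26.5 = -2.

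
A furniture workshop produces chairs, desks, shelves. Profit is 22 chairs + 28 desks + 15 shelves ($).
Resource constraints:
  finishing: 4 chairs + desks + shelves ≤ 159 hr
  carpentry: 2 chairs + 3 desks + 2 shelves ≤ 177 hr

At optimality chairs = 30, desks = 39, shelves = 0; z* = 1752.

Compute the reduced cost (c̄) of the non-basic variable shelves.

Check each constraint at x*: finishing 159/159 (tight); carpentry 177/177 (tight).
From A_Bᵀ y = c: 4·y_finishing + 2·y_carpentry = 22; 1·y_finishing + 3·y_carpentry = 28.
→ y_finishing = 1 and y_carpentry = 9.
Reduced cost of shelves: c₃ − yᵀa₃ = 15 − (1·1 + 9·2) = 15 − 19 = -4.

-4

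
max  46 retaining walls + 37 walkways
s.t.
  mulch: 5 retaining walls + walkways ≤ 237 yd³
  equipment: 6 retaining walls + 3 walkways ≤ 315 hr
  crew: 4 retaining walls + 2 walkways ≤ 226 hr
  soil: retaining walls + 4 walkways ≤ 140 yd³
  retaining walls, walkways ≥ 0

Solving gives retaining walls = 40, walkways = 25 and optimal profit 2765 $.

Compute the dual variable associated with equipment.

7

At the optimum: mulch uses 225 of 237 (slack = 12); equipment uses 315 of 315 (binding); crew uses 210 of 226 (slack = 16); soil uses 140 of 140 (binding).
Slack constraints have shadow price 0 (complementary slackness).
The binding rows give the dual system: 6·y_equipment + 1·y_soil = 46 and 3·y_equipment + 4·y_soil = 37.
This yields shadow prices y_equipment = 7, y_soil = 4.
Shadow price of equipment = 7.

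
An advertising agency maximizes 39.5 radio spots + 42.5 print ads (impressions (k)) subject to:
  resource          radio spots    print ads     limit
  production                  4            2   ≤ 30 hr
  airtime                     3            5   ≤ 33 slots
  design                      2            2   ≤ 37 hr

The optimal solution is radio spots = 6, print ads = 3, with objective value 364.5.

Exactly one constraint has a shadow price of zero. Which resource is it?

production: 30/30 (binding)
airtime: 33/33 (binding)
design: 18/37 (slack 19)
By complementary slackness, a constraint with positive slack has shadow price 0 → design.

design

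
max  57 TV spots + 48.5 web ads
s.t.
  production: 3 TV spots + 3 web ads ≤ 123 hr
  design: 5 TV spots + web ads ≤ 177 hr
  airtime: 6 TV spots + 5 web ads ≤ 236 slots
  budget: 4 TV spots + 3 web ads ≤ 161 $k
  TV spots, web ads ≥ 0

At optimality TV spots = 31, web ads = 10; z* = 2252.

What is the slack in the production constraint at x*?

0

production used = 3·31 + 3·10 = 123; slack = 123 − 123 = 0.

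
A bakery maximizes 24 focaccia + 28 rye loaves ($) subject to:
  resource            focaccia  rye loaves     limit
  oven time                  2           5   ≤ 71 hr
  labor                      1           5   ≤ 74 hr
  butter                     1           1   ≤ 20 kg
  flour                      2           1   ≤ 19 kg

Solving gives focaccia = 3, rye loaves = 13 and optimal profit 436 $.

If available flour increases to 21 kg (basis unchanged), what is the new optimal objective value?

452

Binding: oven time and flour. Non-binding: labor (6 unused), butter (4 unused).
By complementary slackness, y = 0 for the non-binding constraints.
The binding rows give the dual system: 2·y_oven time + 2·y_flour = 24 and 5·y_oven time + 1·y_flour = 28.
This yields shadow prices y_oven time = 4, y_flour = 8.
Δz = y_flour·Δb = 8 × (2) = 16, so new z* = 436 + 16 = 452.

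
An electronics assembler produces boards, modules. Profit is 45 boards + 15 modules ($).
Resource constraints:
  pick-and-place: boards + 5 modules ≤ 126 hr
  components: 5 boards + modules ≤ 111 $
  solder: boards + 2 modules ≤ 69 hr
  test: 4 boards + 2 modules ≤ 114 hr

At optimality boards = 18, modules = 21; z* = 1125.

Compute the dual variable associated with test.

5

Check each constraint at x*: pick-and-place 123/126 (slack 3); components 111/111 (tight); solder 60/69 (slack 9); test 114/114 (tight).
Since pick-and-place, solder are not tight, their duals are 0.
Dual feasibility on the basic columns requires 5·y_components + 4·y_test = 45, 1·y_components + 2·y_test = 15.
Solving: y_components = 5, y_test = 5.
Shadow price of test = 5.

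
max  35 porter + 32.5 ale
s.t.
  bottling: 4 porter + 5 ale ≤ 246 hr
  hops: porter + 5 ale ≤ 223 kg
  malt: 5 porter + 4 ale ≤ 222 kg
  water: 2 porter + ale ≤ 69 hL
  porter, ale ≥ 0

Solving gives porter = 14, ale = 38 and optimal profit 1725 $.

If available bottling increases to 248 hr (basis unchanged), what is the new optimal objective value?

1730

At the optimum: bottling uses 246 of 246 (binding); hops uses 204 of 223 (slack = 19); malt uses 222 of 222 (binding); water uses 66 of 69 (slack = 3).
Slack constraints have shadow price 0 (complementary slackness).
From A_Bᵀ y = c: 4·y_bottling + 5·y_malt = 35; 5·y_bottling + 4·y_malt = 32.5.
→ y_bottling = 2.5 and y_malt = 5.
Δz = y_bottling·Δb = 2.5 × (2) = 5, so new z* = 1725 + 5 = 1730.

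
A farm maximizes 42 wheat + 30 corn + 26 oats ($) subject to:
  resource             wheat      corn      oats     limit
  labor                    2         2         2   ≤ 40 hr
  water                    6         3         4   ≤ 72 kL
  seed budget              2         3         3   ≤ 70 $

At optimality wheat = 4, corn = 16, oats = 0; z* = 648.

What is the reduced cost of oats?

Binding: labor and water. Non-binding: seed budget (14 unused).
Slack constraints have shadow price 0 (complementary slackness).
From A_Bᵀ y = c: 2·y_labor + 6·y_water = 42; 2·y_labor + 3·y_water = 30.
Solving: y_labor = 9, y_water = 4.
Reduced cost of oats: c₃ − yᵀa₃ = 26 − (9·2 + 4·4) = 26 − 34 = -8.

-8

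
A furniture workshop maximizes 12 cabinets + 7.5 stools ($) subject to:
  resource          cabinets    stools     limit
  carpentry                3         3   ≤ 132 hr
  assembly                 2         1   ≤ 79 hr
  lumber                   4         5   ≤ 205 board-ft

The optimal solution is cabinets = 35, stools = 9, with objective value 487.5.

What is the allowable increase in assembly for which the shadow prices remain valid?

Binding constraints: carpentry, assembly. The basis is B = [[3,3],[2,1]] with det -3.
Per unit increase in assembly, x* moves by d = (1, -1).
The basis stays optimal until stools reaches 0; allowable increase = 9 hr.

9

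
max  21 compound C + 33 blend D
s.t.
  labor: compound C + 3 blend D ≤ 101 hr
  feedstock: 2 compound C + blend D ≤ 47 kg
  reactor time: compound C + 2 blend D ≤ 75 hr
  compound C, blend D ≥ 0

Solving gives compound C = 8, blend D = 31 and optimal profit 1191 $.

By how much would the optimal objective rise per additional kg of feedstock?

6

Check each constraint at x*: labor 101/101 (tight); feedstock 47/47 (tight); reactor time 70/75 (slack 5).
Since reactor time is not tight, its dual is 0.
Dual feasibility on the basic columns requires 1·y_labor + 2·y_feedstock = 21, 3·y_labor + 1·y_feedstock = 33.
This yields shadow prices y_labor = 9, y_feedstock = 6.
Shadow price of feedstock = 6.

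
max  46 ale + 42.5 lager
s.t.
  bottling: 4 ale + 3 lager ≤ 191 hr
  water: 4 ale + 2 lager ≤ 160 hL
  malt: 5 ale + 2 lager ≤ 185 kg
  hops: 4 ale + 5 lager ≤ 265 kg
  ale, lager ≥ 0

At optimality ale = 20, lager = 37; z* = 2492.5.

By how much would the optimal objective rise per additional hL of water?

0

Binding: bottling and hops. Non-binding: water (6 unused), malt (11 unused).
Since water, malt are not tight, their duals are 0.
The binding rows give the dual system: 4·y_bottling + 4·y_hops = 46 and 3·y_bottling + 5·y_hops = 42.5.
This yields shadow prices y_bottling = 7.5, y_hops = 4.
Shadow price of water = 0.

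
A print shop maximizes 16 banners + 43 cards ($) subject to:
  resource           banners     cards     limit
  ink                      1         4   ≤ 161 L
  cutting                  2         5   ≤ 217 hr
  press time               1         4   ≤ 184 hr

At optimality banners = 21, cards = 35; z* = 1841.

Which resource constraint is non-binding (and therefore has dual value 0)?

ink: 161/161 (binding)
cutting: 217/217 (binding)
press time: 161/184 (slack 23)
By complementary slackness, a constraint with positive slack has shadow price 0 → press time.

press time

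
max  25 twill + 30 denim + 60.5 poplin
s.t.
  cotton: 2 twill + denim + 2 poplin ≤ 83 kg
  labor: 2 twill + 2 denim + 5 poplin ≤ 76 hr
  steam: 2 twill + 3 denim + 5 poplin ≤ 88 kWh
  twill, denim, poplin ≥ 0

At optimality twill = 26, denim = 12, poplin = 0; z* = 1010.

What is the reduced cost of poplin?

Binding: labor and steam. Non-binding: cotton (19 unused).
Since cotton is not tight, its dual is 0.
Dual feasibility on the basic columns requires 2·y_labor + 2·y_steam = 25, 2·y_labor + 3·y_steam = 30.
→ y_labor = 7.5 and y_steam = 5.
Reduced cost of poplin: c₃ − yᵀa₃ = 60.5 − (7.5·5 + 5·5) = 60.5 − 62.5 = -2.

-2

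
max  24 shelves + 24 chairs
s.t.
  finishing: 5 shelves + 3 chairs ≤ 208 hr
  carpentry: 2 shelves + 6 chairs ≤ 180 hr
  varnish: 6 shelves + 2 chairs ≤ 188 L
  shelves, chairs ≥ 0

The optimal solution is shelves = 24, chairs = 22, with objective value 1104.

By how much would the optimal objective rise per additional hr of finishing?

0

Check each constraint at x*: finishing 186/208 (slack 22); carpentry 180/180 (tight); varnish 188/188 (tight).
Slack constraints have shadow price 0 (complementary slackness).
The binding rows give the dual system: 2·y_carpentry + 6·y_varnish = 24 and 6·y_carpentry + 2·y_varnish = 24.
→ y_carpentry = 3 and y_varnish = 3.
Shadow price of finishing = 0.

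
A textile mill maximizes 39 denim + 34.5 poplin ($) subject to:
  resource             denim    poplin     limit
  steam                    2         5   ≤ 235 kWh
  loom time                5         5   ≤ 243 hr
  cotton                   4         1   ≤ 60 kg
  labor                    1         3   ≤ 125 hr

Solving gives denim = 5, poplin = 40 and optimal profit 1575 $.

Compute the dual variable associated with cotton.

7.5

Check each constraint at x*: steam 210/235 (slack 25); loom time 225/243 (slack 18); cotton 60/60 (tight); labor 125/125 (tight).
By complementary slackness, y = 0 for the non-binding constraints.
The binding rows give the dual system: 4·y_cotton + 1·y_labor = 39 and 1·y_cotton + 3·y_labor = 34.5.
This yields shadow prices y_cotton = 7.5, y_labor = 9.
Shadow price of cotton = 7.5.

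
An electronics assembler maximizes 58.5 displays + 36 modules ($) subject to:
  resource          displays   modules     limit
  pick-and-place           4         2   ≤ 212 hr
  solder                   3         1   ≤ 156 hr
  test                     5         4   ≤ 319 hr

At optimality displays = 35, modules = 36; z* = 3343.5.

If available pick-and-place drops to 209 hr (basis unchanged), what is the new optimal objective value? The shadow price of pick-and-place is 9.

Δb = -3, so new z* = 3343.5 + (9)·(-3) = 3343.5 − 27 = 3316.5.

3316.5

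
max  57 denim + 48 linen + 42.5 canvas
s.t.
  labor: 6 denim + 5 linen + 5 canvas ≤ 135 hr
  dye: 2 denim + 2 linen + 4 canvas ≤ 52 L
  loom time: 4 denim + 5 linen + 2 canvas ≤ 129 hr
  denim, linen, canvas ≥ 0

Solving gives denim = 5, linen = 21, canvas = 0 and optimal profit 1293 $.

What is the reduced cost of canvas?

-8.5

Check each constraint at x*: labor 135/135 (tight); dye 52/52 (tight); loom time 125/129 (slack 4).
Since loom time is not tight, its dual is 0.
From A_Bᵀ y = c: 6·y_labor + 2·y_dye = 57; 5·y_labor + 2·y_dye = 48.
Solving: y_labor = 9, y_dye = 1.5.
Reduced cost of canvas: c₃ − yᵀa₃ = 42.5 − (9·5 + 1.5·4) = 42.5 − 51 = -8.5.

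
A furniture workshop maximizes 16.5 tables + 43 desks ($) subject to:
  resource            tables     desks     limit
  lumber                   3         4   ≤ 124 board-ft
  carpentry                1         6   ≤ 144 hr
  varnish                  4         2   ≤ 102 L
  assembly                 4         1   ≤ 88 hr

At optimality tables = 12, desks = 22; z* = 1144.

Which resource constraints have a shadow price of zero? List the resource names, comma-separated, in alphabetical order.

lumber: 124/124 (binding)
carpentry: 144/144 (binding)
varnish: 92/102 (slack 10)
assembly: 70/88 (slack 18)
By complementary slackness, a constraint with positive slack has shadow price 0 → assembly, varnish.

assembly, varnish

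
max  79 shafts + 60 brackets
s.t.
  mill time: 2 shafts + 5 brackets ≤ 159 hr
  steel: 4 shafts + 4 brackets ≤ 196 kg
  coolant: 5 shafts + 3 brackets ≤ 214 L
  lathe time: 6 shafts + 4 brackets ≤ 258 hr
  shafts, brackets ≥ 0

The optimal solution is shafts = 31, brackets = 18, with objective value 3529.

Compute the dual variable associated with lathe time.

Binding: steel and lathe time. Non-binding: mill time (7 unused), coolant (5 unused).
Since mill time, coolant are not tight, their duals are 0.
From A_Bᵀ y = c: 4·y_steel + 6·y_lathe time = 79; 4·y_steel + 4·y_lathe time = 60.
Solving: y_steel = 5.5, y_lathe time = 9.5.
Shadow price of lathe time = 9.5.

9.5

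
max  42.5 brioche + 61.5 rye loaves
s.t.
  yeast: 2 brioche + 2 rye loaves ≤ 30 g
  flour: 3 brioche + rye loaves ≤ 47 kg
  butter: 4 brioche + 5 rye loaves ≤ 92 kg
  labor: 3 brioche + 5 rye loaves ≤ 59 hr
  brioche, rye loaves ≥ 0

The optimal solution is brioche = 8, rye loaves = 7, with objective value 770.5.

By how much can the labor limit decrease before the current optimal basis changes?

Binding constraints: yeast, labor. The basis is B = [[2,2],[3,5]] with det 4.
Per unit decrease in labor, x* moves by d = (0.5, -0.5).
The basis stays optimal until rye loaves reaches 0; allowable decrease = 14 hr.

14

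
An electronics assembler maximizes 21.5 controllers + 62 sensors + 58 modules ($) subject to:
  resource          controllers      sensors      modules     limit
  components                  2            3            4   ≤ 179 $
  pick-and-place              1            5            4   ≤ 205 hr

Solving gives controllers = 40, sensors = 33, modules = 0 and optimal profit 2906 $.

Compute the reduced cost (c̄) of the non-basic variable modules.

-2

At the optimum: components uses 179 of 179 (binding); pick-and-place uses 205 of 205 (binding).
From A_Bᵀ y = c: 2·y_components + 1·y_pick-and-place = 21.5; 3·y_components + 5·y_pick-and-place = 62.
This yields shadow prices y_components = 6.5, y_pick-and-place = 8.5.
Reduced cost of modules: c₃ − yᵀa₃ = 58 − (6.5·4 + 8.5·4) = 58 − 60 = -2.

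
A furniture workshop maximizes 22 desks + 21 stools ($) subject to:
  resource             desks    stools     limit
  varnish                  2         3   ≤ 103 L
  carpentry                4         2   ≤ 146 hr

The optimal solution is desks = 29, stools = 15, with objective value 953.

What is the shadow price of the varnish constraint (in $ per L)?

Both varnish and carpentry are binding at x*.
Dual feasibility on the basic columns requires 2·y_varnish + 4·y_carpentry = 22, 3·y_varnish + 2·y_carpentry = 21.
Solving: y_varnish = 5, y_carpentry = 3.
Shadow price of varnish = 5.

5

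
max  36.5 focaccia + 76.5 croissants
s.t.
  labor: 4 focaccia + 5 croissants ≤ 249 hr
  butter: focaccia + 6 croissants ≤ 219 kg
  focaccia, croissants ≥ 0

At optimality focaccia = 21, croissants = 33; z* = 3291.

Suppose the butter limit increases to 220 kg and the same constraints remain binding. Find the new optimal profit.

At the optimum: labor uses 249 of 249 (binding); butter uses 219 of 219 (binding).
From A_Bᵀ y = c: 4·y_labor + 1·y_butter = 36.5; 5·y_labor + 6·y_butter = 76.5.
Solving: y_labor = 7.5, y_butter = 6.5.
Δz = y_butter·Δb = 6.5 × (1) = 6.5, so new z* = 3291 + 6.5 = 3297.5.

3297.5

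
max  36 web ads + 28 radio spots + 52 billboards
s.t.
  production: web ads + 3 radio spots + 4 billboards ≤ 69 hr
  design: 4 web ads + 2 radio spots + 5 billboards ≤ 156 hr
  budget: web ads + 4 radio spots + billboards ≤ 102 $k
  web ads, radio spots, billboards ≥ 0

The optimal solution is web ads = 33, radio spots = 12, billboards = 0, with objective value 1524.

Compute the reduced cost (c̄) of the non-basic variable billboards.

-4

Binding: production and design. Non-binding: budget (21 unused).
Slack constraints have shadow price 0 (complementary slackness).
Dual feasibility on the basic columns requires 1·y_production + 4·y_design = 36, 3·y_production + 2·y_design = 28.
This yields shadow prices y_production = 4, y_design = 8.
Reduced cost of billboards: c₃ − yᵀa₃ = 52 − (4·4 + 8·5) = 52 − 56 = -4.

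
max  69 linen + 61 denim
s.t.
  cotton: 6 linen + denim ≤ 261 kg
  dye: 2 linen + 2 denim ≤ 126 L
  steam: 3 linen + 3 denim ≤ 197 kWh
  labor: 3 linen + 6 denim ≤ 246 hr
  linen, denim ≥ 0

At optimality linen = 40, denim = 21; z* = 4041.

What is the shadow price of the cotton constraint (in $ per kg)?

7

At the optimum: cotton uses 261 of 261 (binding); dye uses 122 of 126 (slack = 4); steam uses 183 of 197 (slack = 14); labor uses 246 of 246 (binding).
By complementary slackness, y = 0 for the non-binding constraints.
From A_Bᵀ y = c: 6·y_cotton + 3·y_labor = 69; 1·y_cotton + 6·y_labor = 61.
This yields shadow prices y_cotton = 7, y_labor = 9.
Shadow price of cotton = 7.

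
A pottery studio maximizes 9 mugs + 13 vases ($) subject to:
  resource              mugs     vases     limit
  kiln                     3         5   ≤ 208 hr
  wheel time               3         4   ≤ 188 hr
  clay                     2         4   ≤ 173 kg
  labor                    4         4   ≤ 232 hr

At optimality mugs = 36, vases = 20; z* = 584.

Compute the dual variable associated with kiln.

1

Binding: kiln and wheel time. Non-binding: clay (21 unused), labor (8 unused).
By complementary slackness, y = 0 for the non-binding constraints.
From A_Bᵀ y = c: 3·y_kiln + 3·y_wheel time = 9; 5·y_kiln + 4·y_wheel time = 13.
This yields shadow prices y_kiln = 1, y_wheel time = 2.
Shadow price of kiln = 1.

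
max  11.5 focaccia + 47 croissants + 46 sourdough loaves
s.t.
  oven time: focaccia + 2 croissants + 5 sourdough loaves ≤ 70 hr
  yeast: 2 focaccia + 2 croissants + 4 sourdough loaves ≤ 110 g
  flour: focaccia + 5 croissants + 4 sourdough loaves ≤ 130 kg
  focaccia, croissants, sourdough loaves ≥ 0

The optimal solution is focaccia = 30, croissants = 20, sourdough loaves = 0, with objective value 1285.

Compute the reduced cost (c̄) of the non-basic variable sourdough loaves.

-3.5

Binding: oven time and flour. Non-binding: yeast (10 unused).
Slack constraints have shadow price 0 (complementary slackness).
From A_Bᵀ y = c: 1·y_oven time + 1·y_flour = 11.5; 2·y_oven time + 5·y_flour = 47.
This yields shadow prices y_oven time = 3.5, y_flour = 8.
Reduced cost of sourdough loaves: c₃ − yᵀa₃ = 46 − (3.5·5 + 8·4) = 46 − 49.5 = -3.5.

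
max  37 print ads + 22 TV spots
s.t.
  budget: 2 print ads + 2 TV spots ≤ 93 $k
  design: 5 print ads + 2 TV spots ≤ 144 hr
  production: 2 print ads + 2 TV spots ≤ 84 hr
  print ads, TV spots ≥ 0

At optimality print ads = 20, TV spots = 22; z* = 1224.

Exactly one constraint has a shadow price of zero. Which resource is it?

budget

budget: 84/93 (slack 9)
design: 144/144 (binding)
production: 84/84 (binding)
By complementary slackness, a constraint with positive slack has shadow price 0 → budget.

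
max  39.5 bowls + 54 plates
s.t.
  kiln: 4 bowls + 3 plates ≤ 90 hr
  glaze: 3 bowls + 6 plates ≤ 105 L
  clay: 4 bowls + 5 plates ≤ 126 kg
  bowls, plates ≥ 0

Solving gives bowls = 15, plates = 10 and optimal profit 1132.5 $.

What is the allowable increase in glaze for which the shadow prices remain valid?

30

Binding constraints: kiln, glaze. The basis is B = [[4,3],[3,6]] with det 15.
Per unit increase in glaze, x* moves by d = (-0.2, 0.2667).
The basis stays optimal until clay becomes binding; allowable increase = 30 L.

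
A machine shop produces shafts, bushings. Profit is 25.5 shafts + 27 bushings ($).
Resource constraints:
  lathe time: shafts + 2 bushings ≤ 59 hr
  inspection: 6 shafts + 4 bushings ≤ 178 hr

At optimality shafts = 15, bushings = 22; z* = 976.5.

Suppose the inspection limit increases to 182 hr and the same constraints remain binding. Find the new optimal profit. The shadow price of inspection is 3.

988.5

Δb = 4, so new z* = 976.5 + (3)·(4) = 976.5 + 12 = 988.5.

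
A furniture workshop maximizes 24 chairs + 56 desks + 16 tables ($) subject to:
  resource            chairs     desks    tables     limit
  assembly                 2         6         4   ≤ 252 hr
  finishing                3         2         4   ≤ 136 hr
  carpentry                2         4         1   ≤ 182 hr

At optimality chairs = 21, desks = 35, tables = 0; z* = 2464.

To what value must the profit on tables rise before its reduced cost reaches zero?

Binding: assembly and carpentry. Non-binding: finishing (3 unused).
By complementary slackness, y = 0 for the non-binding constraint.
From A_Bᵀ y = c: 2·y_assembly + 2·y_carpentry = 24; 6·y_assembly + 4·y_carpentry = 56.
Solving: y_assembly = 4, y_carpentry = 8.
tables enters the basis when its profit ≥ yᵀa₃ = 4·4 + 8·1 = 24.

24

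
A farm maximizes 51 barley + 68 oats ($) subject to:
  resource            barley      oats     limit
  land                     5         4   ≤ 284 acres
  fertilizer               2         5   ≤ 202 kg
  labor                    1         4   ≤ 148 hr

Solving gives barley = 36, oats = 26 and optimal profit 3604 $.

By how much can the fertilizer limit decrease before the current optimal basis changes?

Binding constraints: land, fertilizer. The basis is B = [[5,4],[2,5]] with det 17.
Per unit decrease in fertilizer, x* moves by d = (0.2353, -0.2941).
The basis stays optimal until oats reaches 0; allowable decrease = 88.4 kg.

88.4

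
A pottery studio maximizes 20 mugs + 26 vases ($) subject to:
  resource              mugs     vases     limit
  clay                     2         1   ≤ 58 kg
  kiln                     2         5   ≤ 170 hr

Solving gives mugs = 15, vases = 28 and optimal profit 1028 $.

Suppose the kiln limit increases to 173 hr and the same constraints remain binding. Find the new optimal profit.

Both clay and kiln are binding at x*.
Dual feasibility on the basic columns requires 2·y_clay + 2·y_kiln = 20, 1·y_clay + 5·y_kiln = 26.
Solving: y_clay = 6, y_kiln = 4.
Δz = y_kiln·Δb = 4 × (3) = 12, so new z* = 1028 + 12 = 1040.

1040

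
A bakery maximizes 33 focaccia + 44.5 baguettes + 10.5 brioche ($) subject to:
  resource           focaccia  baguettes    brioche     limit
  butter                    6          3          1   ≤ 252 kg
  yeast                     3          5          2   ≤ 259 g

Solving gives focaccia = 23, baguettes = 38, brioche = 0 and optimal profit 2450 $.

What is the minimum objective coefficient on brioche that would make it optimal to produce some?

Check each constraint at x*: butter 252/252 (tight); yeast 259/259 (tight).
From A_Bᵀ y = c: 6·y_butter + 3·y_yeast = 33; 3·y_butter + 5·y_yeast = 44.5.
Solving: y_butter = 1.5, y_yeast = 8.
brioche enters the basis when its profit ≥ yᵀa₃ = 1.5·1 + 8·2 = 17.5.

17.5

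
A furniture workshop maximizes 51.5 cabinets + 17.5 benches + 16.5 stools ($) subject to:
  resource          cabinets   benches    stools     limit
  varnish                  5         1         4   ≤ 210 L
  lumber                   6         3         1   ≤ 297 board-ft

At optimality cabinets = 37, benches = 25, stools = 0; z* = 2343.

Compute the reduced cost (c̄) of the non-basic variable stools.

Check each constraint at x*: varnish 210/210 (tight); lumber 297/297 (tight).
Dual feasibility on the basic columns requires 5·y_varnish + 6·y_lumber = 51.5, 1·y_varnish + 3·y_lumber = 17.5.
Solving: y_varnish = 5.5, y_lumber = 4.
Reduced cost of stools: c₃ − yᵀa₃ = 16.5 − (5.5·4 + 4·1) = 16.5 − 26 = -9.5.

-9.5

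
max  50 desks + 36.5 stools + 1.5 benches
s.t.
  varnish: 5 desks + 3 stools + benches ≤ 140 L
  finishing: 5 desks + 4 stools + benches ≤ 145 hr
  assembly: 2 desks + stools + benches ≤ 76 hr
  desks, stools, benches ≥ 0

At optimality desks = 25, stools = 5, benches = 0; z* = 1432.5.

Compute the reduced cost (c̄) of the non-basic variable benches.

-8.5

Check each constraint at x*: varnish 140/140 (tight); finishing 145/145 (tight); assembly 55/76 (slack 21).
Slack constraints have shadow price 0 (complementary slackness).
Dual feasibility on the basic columns requires 5·y_varnish + 5·y_finishing = 50, 3·y_varnish + 4·y_finishing = 36.5.
Solving: y_varnish = 3.5, y_finishing = 6.5.
Reduced cost of benches: c₃ − yᵀa₃ = 1.5 − (3.5·1 + 6.5·1) = 1.5 − 10 = -8.5.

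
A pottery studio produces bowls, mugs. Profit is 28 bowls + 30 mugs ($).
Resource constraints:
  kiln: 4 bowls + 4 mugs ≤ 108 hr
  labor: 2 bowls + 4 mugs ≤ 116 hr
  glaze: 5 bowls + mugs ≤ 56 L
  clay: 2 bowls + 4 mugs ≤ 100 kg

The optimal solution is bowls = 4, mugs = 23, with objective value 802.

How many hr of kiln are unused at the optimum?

0

kiln used = 4·4 + 4·23 = 108; slack = 108 − 108 = 0.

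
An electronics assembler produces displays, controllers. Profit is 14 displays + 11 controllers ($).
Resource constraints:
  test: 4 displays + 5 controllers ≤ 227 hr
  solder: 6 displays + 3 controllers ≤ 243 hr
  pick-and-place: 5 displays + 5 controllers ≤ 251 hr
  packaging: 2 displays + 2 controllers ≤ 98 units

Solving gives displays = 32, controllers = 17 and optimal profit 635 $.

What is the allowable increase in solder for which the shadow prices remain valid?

Binding constraints: solder, packaging. The basis is B = [[6,3],[2,2]] with det 6.
Per unit increase in solder, x* moves by d = (0.3333, -0.3333).
The basis stays optimal until controllers reaches 0; allowable increase = 51 hr.

51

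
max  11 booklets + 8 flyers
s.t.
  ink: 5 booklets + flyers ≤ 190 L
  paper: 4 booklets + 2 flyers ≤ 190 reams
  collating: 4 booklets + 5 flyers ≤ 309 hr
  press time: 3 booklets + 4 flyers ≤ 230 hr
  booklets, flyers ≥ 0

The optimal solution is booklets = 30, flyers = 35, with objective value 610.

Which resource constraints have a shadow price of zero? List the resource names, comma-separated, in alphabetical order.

ink: 185/190 (slack 5)
paper: 190/190 (binding)
collating: 295/309 (slack 14)
press time: 230/230 (binding)
By complementary slackness, a constraint with positive slack has shadow price 0 → collating, ink.

collating, ink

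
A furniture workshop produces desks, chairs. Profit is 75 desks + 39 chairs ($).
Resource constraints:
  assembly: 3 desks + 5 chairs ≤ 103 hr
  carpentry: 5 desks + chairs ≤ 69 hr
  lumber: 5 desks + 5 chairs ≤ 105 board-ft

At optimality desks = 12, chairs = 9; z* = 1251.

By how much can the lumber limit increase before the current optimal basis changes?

Binding constraints: carpentry, lumber. The basis is B = [[5,1],[5,5]] with det 20.
Per unit increase in lumber, x* moves by d = (-0.05, 0.25).
The basis stays optimal until assembly becomes binding; allowable increase = 20 board-ft.

20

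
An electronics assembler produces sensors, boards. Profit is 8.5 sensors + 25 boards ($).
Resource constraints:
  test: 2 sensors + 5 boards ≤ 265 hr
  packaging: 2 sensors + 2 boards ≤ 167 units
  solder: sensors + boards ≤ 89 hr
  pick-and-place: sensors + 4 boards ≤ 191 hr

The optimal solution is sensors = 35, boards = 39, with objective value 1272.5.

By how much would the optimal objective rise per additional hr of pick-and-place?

Check each constraint at x*: test 265/265 (tight); packaging 148/167 (slack 19); solder 74/89 (slack 15); pick-and-place 191/191 (tight).
Slack constraints have shadow price 0 (complementary slackness).
From A_Bᵀ y = c: 2·y_test + 1·y_pick-and-place = 8.5; 5·y_test + 4·y_pick-and-place = 25.
Solving: y_test = 3, y_pick-and-place = 2.5.
Shadow price of pick-and-place = 2.5.

2.5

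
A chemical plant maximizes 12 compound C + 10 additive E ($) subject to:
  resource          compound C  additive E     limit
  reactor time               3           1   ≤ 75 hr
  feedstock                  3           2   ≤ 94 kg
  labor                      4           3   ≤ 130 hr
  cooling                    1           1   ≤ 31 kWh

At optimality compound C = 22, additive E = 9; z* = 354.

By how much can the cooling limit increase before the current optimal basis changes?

Binding constraints: reactor time, cooling. The basis is B = [[3,1],[1,1]] with det 2.
Per unit increase in cooling, x* moves by d = (-0.5, 1.5).
The basis stays optimal until labor becomes binding; allowable increase = 6 kWh.

6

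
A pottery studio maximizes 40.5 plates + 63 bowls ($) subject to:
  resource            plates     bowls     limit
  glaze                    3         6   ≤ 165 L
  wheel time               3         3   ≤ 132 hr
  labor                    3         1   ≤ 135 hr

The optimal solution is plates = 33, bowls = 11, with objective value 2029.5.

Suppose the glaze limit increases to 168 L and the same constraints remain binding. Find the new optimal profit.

2052

Check each constraint at x*: glaze 165/165 (tight); wheel time 132/132 (tight); labor 110/135 (slack 25).
Since labor is not tight, its dual is 0.
The binding rows give the dual system: 3·y_glaze + 3·y_wheel time = 40.5 and 6·y_glaze + 3·y_wheel time = 63.
Solving: y_glaze = 7.5, y_wheel time = 6.
Δz = y_glaze·Δb = 7.5 × (3) = 22.5, so new z* = 2029.5 + 22.5 = 2052.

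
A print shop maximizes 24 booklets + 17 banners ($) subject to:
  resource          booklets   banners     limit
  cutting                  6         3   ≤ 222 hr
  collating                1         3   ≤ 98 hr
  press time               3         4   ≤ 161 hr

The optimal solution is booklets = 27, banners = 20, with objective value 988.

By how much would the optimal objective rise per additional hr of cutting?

Check each constraint at x*: cutting 222/222 (tight); collating 87/98 (slack 11); press time 161/161 (tight).
Slack constraints have shadow price 0 (complementary slackness).
Dual feasibility on the basic columns requires 6·y_cutting + 3·y_press time = 24, 3·y_cutting + 4·y_press time = 17.
This yields shadow prices y_cutting = 3, y_press time = 2.
Shadow price of cutting = 3.

3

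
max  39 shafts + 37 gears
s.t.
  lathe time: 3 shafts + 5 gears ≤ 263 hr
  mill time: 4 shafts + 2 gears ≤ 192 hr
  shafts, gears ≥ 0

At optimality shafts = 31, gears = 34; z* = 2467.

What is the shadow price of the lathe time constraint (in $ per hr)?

At the optimum: lathe time uses 263 of 263 (binding); mill time uses 192 of 192 (binding).
The binding rows give the dual system: 3·y_lathe time + 4·y_mill time = 39 and 5·y_lathe time + 2·y_mill time = 37.
→ y_lathe time = 5 and y_mill time = 6.
Shadow price of lathe time = 5.

5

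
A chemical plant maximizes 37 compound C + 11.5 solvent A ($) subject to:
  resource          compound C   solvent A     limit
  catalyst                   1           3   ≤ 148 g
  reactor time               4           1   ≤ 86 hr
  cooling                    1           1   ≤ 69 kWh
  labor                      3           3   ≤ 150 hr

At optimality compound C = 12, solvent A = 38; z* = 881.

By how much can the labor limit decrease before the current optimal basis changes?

85.5

Binding constraints: reactor time, labor. The basis is B = [[4,1],[3,3]] with det 9.
Per unit decrease in labor, x* moves by d = (0.1111, -0.4444).
The basis stays optimal until solvent A reaches 0; allowable decrease = 85.5 hr.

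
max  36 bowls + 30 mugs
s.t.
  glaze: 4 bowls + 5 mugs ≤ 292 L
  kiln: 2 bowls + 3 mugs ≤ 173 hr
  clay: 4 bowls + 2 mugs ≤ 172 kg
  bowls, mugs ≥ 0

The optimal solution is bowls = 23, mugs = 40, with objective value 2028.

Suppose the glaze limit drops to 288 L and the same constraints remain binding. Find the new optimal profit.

At the optimum: glaze uses 292 of 292 (binding); kiln uses 166 of 173 (slack = 7); clay uses 172 of 172 (binding).
By complementary slackness, y = 0 for the non-binding constraint.
From A_Bᵀ y = c: 4·y_glaze + 4·y_clay = 36; 5·y_glaze + 2·y_clay = 30.
Solving: y_glaze = 4, y_clay = 5.
Δz = y_glaze·Δb = 4 × (-4) = -16, so new z* = 2028 − 16 = 2012.

2012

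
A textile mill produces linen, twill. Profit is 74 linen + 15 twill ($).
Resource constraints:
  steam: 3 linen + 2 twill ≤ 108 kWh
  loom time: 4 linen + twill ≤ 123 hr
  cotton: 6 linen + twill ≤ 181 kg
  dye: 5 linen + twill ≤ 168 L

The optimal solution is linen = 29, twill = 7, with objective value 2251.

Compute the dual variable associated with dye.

At the optimum: steam uses 101 of 108 (slack = 7); loom time uses 123 of 123 (binding); cotton uses 181 of 181 (binding); dye uses 152 of 168 (slack = 16).
Since steam, dye are not tight, their duals are 0.
The binding rows give the dual system: 4·y_loom time + 6·y_cotton = 74 and 1·y_loom time + 1·y_cotton = 15.
→ y_loom time = 8 and y_cotton = 7.
Shadow price of dye = 0.

0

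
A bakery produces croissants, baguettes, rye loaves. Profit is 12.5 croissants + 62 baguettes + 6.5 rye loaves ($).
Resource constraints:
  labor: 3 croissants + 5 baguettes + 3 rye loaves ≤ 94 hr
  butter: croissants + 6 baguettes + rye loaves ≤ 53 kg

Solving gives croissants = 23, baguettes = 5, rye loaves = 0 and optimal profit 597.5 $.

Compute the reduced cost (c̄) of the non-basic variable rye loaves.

-6

Both labor and butter are binding at x*.
The binding rows give the dual system: 3·y_labor + 1·y_butter = 12.5 and 5·y_labor + 6·y_butter = 62.
Solving: y_labor = 1, y_butter = 9.5.
Reduced cost of rye loaves: c₃ − yᵀa₃ = 6.5 − (1·3 + 9.5·1) = 6.5 − 12.5 = -6.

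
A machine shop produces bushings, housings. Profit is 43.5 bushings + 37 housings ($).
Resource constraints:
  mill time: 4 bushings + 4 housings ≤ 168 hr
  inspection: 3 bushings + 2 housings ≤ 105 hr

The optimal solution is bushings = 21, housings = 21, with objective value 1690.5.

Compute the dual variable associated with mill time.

6

At the optimum: mill time uses 168 of 168 (binding); inspection uses 105 of 105 (binding).
From A_Bᵀ y = c: 4·y_mill time + 3·y_inspection = 43.5; 4·y_mill time + 2·y_inspection = 37.
→ y_mill time = 6 and y_inspection = 6.5.
Shadow price of mill time = 6.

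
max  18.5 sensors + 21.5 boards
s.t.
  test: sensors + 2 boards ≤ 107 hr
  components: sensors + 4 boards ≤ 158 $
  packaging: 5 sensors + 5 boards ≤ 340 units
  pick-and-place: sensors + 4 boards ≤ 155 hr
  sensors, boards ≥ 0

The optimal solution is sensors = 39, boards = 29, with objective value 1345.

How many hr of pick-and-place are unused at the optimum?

0

pick-and-place used = 1·39 + 4·29 = 155; slack = 155 − 155 = 0.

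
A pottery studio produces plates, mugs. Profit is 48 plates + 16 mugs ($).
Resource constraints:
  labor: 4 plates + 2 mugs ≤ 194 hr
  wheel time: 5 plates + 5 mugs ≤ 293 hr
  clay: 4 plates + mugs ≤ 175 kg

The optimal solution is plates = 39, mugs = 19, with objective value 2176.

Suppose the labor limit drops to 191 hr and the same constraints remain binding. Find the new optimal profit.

Check each constraint at x*: labor 194/194 (tight); wheel time 290/293 (slack 3); clay 175/175 (tight).
Since wheel time is not tight, its dual is 0.
Dual feasibility on the basic columns requires 4·y_labor + 4·y_clay = 48, 2·y_labor + 1·y_clay = 16.
This yields shadow prices y_labor = 4, y_clay = 8.
Δz = y_labor·Δb = 4 × (-3) = -12, so new z* = 2176 − 12 = 2164.

2164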